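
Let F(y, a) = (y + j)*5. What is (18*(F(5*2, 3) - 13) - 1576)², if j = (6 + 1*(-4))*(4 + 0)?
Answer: 36100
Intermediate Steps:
j = 8 (j = (6 - 4)*4 = 2*4 = 8)
F(y, a) = 40 + 5*y (F(y, a) = (y + 8)*5 = (8 + y)*5 = 40 + 5*y)
(18*(F(5*2, 3) - 13) - 1576)² = (18*((40 + 5*(5*2)) - 13) - 1576)² = (18*((40 + 5*10) - 13) - 1576)² = (18*((40 + 50) - 13) - 1576)² = (18*(90 - 13) - 1576)² = (18*77 - 1576)² = (1386 - 1576)² = (-190)² = 36100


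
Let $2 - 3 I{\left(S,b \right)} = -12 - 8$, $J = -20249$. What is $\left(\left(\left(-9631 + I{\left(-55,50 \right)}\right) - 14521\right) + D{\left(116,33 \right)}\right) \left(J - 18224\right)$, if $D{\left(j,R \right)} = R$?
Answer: $\frac{2782944455}{3} \approx 9.2765 \cdot 10^{8}$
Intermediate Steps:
$I{\left(S,b \right)} = \frac{22}{3}$ ($I{\left(S,b \right)} = \frac{2}{3} - \frac{-12 - 8}{3} = \frac{2}{3} - - \frac{20}{3} = \frac{2}{3} + \frac{20}{3} = \frac{22}{3}$)
$\left(\left(\left(-9631 + I{\left(-55,50 \right)}\right) - 14521\right) + D{\left(116,33 \right)}\right) \left(J - 18224\right) = \left(\left(\left(-9631 + \frac{22}{3}\right) - 14521\right) + 33\right) \left(-20249 - 18224\right) = \left(\left(- \frac{28871}{3} - 14521\right) + 33\right) \left(-38473\right) = \left(- \frac{72434}{3} + 33\right) \left(-38473\right) = \left(- \frac{72335}{3}\right) \left(-38473\right) = \frac{2782944455}{3}$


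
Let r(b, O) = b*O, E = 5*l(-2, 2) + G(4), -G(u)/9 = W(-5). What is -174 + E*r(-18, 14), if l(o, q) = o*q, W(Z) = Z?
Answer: -6474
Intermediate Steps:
G(u) = 45 (G(u) = -9*(-5) = 45)
E = 25 (E = 5*(-2*2) + 45 = 5*(-4) + 45 = -20 + 45 = 25)
r(b, O) = O*b
-174 + E*r(-18, 14) = -174 + 25*(14*(-18)) = -174 + 25*(-252) = -174 - 6300 = -6474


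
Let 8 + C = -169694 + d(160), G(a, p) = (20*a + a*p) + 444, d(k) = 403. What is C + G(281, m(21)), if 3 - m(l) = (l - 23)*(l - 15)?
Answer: -159020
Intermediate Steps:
m(l) = 3 - (-23 + l)*(-15 + l) (m(l) = 3 - (l - 23)*(l - 15) = 3 - (-23 + l)*(-15 + l))
G(a, p) = 444 + 20*a + a*p
C = -169299 (C = -8 + (-169694 + 403) = -8 - 169291 = -169299)
C + G(281, m(21)) = -169299 + (444 + 20*281 + 281*(-342 - 1*21² + 38*21)) = -169299 + (444 + 5620 + 281*(-342 - 1*441 + 798)) = -169299 + (444 + 5620 + 281*(-342 - 441 + 798)) = -169299 + (444 + 5620 + 281*15) = -169299 + (444 + 5620 + 4215) = -169299 + 10279 = -159020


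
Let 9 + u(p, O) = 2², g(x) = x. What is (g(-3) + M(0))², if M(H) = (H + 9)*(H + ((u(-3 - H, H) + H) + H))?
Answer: 2304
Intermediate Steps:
u(p, O) = -5 (u(p, O) = -9 + 2² = -9 + 4 = -5)
M(H) = (-5 + 3*H)*(9 + H) (M(H) = (H + 9)*(H + ((-5 + H) + H)) = (9 + H)*(H + (-5 + 2*H)) = (9 + H)*(-5 + 3*H) = (-5 + 3*H)*(9 + H))
(g(-3) + M(0))² = (-3 + (-45 + 3*0² + 22*0))² = (-3 + (-45 + 3*0 + 0))² = (-3 + (-45 + 0 + 0))² = (-3 - 45)² = (-48)² = 2304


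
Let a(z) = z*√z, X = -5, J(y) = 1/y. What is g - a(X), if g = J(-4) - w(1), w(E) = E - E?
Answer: -¼ + 5*I*√5 ≈ -0.25 + 11.18*I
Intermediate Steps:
w(E) = 0
a(z) = z^(3/2)
g = -¼ (g = 1/(-4) - 1*0 = -¼ + 0 = -¼ ≈ -0.25000)
g - a(X) = -¼ - (-5)^(3/2) = -¼ - (-5)*I*√5 = -¼ + 5*I*√5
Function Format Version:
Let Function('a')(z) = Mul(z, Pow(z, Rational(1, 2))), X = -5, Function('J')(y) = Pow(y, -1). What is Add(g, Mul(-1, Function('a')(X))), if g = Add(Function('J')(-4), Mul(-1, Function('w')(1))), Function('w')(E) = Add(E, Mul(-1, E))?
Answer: Add(Rational(-1, 4), Mul(5, I, Pow(5, Rational(1, 2)))) ≈ Add(-0.25000, Mul(11.180, I))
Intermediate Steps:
Function('w')(E) = 0
Function('a')(z) = Pow(z, Rational(3, 2))
g = Rational(-1, 4) (g = Add(Pow(-4, -1), Mul(-1, 0)) = Add(Rational(-1, 4), 0) = Rational(-1, 4) ≈ -0.25000)
Add(g, Mul(-1, Function('a')(X))) = Add(Rational(-1, 4), Mul(-1, Pow(-5, Rational(3, 2)))) = Add(Rational(-1, 4), Mul(-1, Mul(-5, I, Pow(5, Rational(1, 2))))) = Add(Rational(-1, 4), Mul(5, I, Pow(5, Rational(1, 2))))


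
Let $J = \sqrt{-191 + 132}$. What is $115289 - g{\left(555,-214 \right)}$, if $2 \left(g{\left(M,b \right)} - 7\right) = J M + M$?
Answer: $\frac{230009}{2} - \frac{555 i \sqrt{59}}{2} \approx 1.15 \cdot 10^{5} - 2131.5 i$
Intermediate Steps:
$J = i \sqrt{59}$ ($J = \sqrt{-59} = i \sqrt{59} \approx 7.6811 i$)
$g{\left(M,b \right)} = 7 + \frac{M}{2} + \frac{i M \sqrt{59}}{2}$ ($g{\left(M,b \right)} = 7 + \frac{i \sqrt{59} M + M}{2} = 7 + \frac{i M \sqrt{59} + M}{2} = 7 + \frac{M + i M \sqrt{59}}{2} = 7 + \left(\frac{M}{2} + \frac{i M \sqrt{59}}{2}\right) = 7 + \frac{M}{2} + \frac{i M \sqrt{59}}{2}$)
$115289 - g{\left(555,-214 \right)} = 115289 - \left(7 + \frac{1}{2} \cdot 555 + \frac{1}{2} i 555 \sqrt{59}\right) = 115289 - \left(7 + \frac{555}{2} + \frac{555 i \sqrt{59}}{2}\right) = 115289 - \left(\frac{569}{2} + \frac{555 i \sqrt{59}}{2}\right) = \frac{230009}{2} - \frac{555 i \sqrt{59}}{2}$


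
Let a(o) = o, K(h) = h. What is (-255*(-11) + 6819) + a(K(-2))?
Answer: 9622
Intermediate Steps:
(-255*(-11) + 6819) + a(K(-2)) = (-255*(-11) + 6819) - 2 = (2805 + 6819) - 2 = 9624 - 2 = 9622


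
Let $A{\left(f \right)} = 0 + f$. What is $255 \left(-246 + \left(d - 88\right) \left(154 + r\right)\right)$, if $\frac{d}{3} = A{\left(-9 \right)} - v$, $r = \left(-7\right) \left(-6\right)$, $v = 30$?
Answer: $-10308630$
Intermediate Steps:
$A{\left(f \right)} = f$
$r = 42$
$d = -117$ ($d = 3 \left(-9 - 30\right) = 3 \left(-39\right) = -117$)
$255 \left(-246 + \left(d - 88\right) \left(154 + r\right)\right) = 255 \left(-246 + \left(-117 - 88\right) \left(154 + 42\right)\right) = 255 \left(-246 - 40180\right) = 255 \left(-40426\right) = -10308630$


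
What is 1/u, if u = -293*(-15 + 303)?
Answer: -1/84384 ≈ -1.1851e-5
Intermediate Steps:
u = -84384 (u = -293*288 = -84384)
1/u = 1/(-84384) = -1/84384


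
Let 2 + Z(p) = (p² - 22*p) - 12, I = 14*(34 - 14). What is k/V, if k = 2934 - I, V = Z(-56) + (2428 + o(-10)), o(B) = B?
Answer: 1327/3386 ≈ 0.39191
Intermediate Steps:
I = 280 (I = 14*20 = 280)
Z(p) = -14 + p² - 22*p (Z(p) = -2 + ((p² - 22*p) - 12) = -2 + (-12 + p² - 22*p) = -14 + p² - 22*p)
V = 6772 (V = (-14 + (-56)² - 22*(-56)) + (2428 - 10) = (-14 + 3136 + 1232) + 2418 = 4354 + 2418 = 6772)
k = 2654 (k = 2934 - 1*280 = 2934 - 280 = 2654)
k/V = 2654/6772 = 2654*(1/6772) = 1327/3386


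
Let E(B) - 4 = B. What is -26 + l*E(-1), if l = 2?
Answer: -20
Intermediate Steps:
E(B) = 4 + B
-26 + l*E(-1) = -26 + 2*(4 - 1) = -26 + 2*3 = -26 + 6 = -20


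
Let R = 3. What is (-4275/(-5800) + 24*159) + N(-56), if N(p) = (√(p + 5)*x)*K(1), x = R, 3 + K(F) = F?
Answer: 885483/232 - 6*I*√51 ≈ 3816.7 - 42.849*I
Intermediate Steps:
K(F) = -3 + F
x = 3
N(p) = -6*√(5 + p) (N(p) = (√(p + 5)*3)*(-3 + 1) = (√(5 + p)*3)*(-2) = (3*√(5 + p))*(-2) = -6*√(5 + p))
(-4275/(-5800) + 24*159) + N(-56) = (-4275/(-5800) + 24*159) - 6*√(5 - 56) = (-4275*(-1/5800) + 3816) - 6*I*√51 = (171/232 + 3816) - 6*I*√51 = 885483/232 - 6*I*√51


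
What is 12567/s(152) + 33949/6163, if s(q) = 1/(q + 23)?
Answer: 13553857624/6163 ≈ 2.1992e+6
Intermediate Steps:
s(q) = 1/(23 + q)
12567/s(152) + 33949/6163 = 12567/(1/(23 + 152)) + 33949/6163 = 12567/(1/175) + 33949*(1/6163) = 12567/(1/175) + 33949/6163 = 12567*175 + 33949/6163 = 2199225 + 33949/6163 = 13553857624/6163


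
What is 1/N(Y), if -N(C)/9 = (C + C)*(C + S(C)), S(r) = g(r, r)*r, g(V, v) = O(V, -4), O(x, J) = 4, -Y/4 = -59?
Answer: -1/5012640 ≈ -1.9950e-7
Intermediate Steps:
Y = 236 (Y = -4*(-59) = 236)
g(V, v) = 4
S(r) = 4*r
N(C) = -90*C² (N(C) = -9*(C + C)*(C + 4*C) = -9*2*C*5*C = -90*C²)
1/N(Y) = 1/(-90*236²) = 1/(-90*55696) = 1/(-5012640) = -1/5012640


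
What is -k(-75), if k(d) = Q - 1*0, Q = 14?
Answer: -14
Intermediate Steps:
k(d) = 14 (k(d) = 14 - 1*0 = 14 + 0 = 14)
-k(-75) = -1*14 = -14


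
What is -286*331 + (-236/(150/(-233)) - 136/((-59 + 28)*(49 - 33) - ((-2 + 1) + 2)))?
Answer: -3515000432/37275 ≈ -94299.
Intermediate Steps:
-286*331 + (-236/(150/(-233)) - 136/((-59 + 28)*(49 - 33) - ((-2 + 1) + 2))) = -94666 + (-236/(150*(-1/233)) - 136/(-31*16 - (-1 + 2))) = -94666 + (-236/(-150/233) - 136/(-496 - 1)) = -94666 + (-236*(-233/150) - 136/(-496 - 1*1)) = -94666 + (27494/75 - 136/(-496 - 1)) = -94666 + (27494/75 - 136/(-497)) = -94666 + (27494/75 - 136*(-1/497)) = -94666 + (27494/75 + 136/497) = -94666 + 13674718/37275 = -3515000432/37275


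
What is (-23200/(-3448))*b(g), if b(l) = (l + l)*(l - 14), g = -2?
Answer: 185600/431 ≈ 430.63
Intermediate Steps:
b(l) = 2*l*(-14 + l) (b(l) = (2*l)*(-14 + l) = 2*l*(-14 + l))
(-23200/(-3448))*b(g) = (-23200/(-3448))*(2*(-2)*(-14 - 2)) = (-23200*(-1/3448))*(2*(-2)*(-16)) = (2900/431)*64 = 185600/431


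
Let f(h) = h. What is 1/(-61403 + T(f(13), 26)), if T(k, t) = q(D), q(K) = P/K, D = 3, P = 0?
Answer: -1/61403 ≈ -1.6286e-5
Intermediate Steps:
q(K) = 0 (q(K) = 0/K = 0)
T(k, t) = 0
1/(-61403 + T(f(13), 26)) = 1/(-61403 + 0) = 1/(-61403) = -1/61403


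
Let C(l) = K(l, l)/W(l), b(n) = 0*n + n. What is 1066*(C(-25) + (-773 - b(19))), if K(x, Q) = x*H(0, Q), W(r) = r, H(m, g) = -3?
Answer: -847470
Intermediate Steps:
b(n) = n (b(n) = 0 + n = n)
K(x, Q) = -3*x (K(x, Q) = x*(-3) = -3*x)
C(l) = -3 (C(l) = (-3*l)/l = -3)
1066*(C(-25) + (-773 - b(19))) = 1066*(-3 + (-773 - 1*19)) = 1066*(-3 + (-773 - 19)) = 1066*(-3 - 792) = 1066*(-795) = -847470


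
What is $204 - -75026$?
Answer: $75230$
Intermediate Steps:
$204 - -75026 = 204 + 75026 = 75230$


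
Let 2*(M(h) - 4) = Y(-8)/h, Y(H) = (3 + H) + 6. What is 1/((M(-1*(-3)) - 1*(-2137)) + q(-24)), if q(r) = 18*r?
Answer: 6/10255 ≈ 0.00058508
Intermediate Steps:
Y(H) = 9 + H
M(h) = 4 + 1/(2*h) (M(h) = 4 + ((9 - 8)/h)/2 = 4 + (1/h)/2 = 4 + 1/(2*h))
1/((M(-1*(-3)) - 1*(-2137)) + q(-24)) = 1/(((4 + 1/(2*((-1*(-3))))) - 1*(-2137)) + 18*(-24)) = 1/(((4 + (½)/3) + 2137) - 432) = 1/(((4 + (½)*(⅓)) + 2137) - 432) = 1/(((4 + ⅙) + 2137) - 432) = 1/((25/6 + 2137) - 432) = 1/(12847/6 - 432) = 1/(10255/6) = 6/10255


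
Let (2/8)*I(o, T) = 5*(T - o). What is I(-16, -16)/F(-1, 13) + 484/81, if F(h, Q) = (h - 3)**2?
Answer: 484/81 ≈ 5.9753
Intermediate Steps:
F(h, Q) = (-3 + h)**2
I(o, T) = -20*o + 20*T (I(o, T) = 4*(5*(T - o)) = 4*(-5*o + 5*T) = -20*o + 20*T)
I(-16, -16)/F(-1, 13) + 484/81 = (-20*(-16) + 20*(-16))/((-3 - 1)**2) + 484/81 = (320 - 320)/((-4)**2) + 484*(1/81) = 0/16 + 484/81 = 0*(1/16) + 484/81 = 0 + 484/81 = 484/81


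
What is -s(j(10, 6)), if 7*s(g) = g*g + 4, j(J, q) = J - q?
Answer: -20/7 ≈ -2.8571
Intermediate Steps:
s(g) = 4/7 + g²/7 (s(g) = (g*g + 4)/7 = (g² + 4)/7 = (4 + g²)/7 = 4/7 + g²/7)
-s(j(10, 6)) = -(4/7 + (10 - 1*6)²/7) = -(4/7 + (10 - 6)²/7) = -(4/7 + (⅐)*4²) = -(4/7 + (⅐)*16) = -(4/7 + 16/7) = -1*20/7 = -20/7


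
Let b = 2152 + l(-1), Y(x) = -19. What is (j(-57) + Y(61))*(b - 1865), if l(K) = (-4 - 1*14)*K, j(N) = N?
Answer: -23180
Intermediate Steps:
l(K) = -18*K (l(K) = (-4 - 14)*K = -18*K)
b = 2170 (b = 2152 - 18*(-1) = 2152 + 18 = 2170)
(j(-57) + Y(61))*(b - 1865) = (-57 - 19)*(2170 - 1865) = -76*305 = -23180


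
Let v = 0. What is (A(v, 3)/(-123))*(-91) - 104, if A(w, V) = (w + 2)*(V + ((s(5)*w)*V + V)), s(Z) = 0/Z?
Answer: -3900/41 ≈ -95.122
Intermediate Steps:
s(Z) = 0
A(w, V) = 2*V*(2 + w) (A(w, V) = (w + 2)*(V + ((0*w)*V + V)) = (2 + w)*(V + (0*V + V)) = (2 + w)*(V + (0 + V)) = (2 + w)*(V + V) = (2 + w)*(2*V) = 2*V*(2 + w))
(A(v, 3)/(-123))*(-91) - 104 = ((2*3*(2 + 0))/(-123))*(-91) - 104 = ((2*3*2)*(-1/123))*(-91) - 104 = (12*(-1/123))*(-91) - 104 = -4/41*(-91) - 104 = 364/41 - 104 = -3900/41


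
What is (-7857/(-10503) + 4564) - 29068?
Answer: -9531765/389 ≈ -24503.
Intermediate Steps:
(-7857/(-10503) + 4564) - 29068 = (-7857*(-1/10503) + 4564) - 29068 = (291/389 + 4564) - 29068 = 1775687/389 - 29068 = -9531765/389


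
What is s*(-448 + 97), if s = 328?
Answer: -115128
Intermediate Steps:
s*(-448 + 97) = 328*(-448 + 97) = 328*(-351) = -115128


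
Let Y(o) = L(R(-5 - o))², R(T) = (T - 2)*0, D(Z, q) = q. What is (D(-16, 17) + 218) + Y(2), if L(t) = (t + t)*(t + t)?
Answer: 235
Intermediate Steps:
R(T) = 0 (R(T) = (-2 + T)*0 = 0)
L(t) = 4*t² (L(t) = (2*t)*(2*t) = 4*t²)
Y(o) = 0 (Y(o) = (4*0²)² = (4*0)² = 0² = 0)
(D(-16, 17) + 218) + Y(2) = (17 + 218) + 0 = 235 + 0 = 235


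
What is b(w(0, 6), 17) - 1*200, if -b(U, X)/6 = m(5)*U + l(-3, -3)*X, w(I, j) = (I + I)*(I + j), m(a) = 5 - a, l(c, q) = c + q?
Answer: 412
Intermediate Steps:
w(I, j) = 2*I*(I + j) (w(I, j) = (2*I)*(I + j) = 2*I*(I + j))
b(U, X) = 36*X (b(U, X) = -6*((5 - 1*5)*U + (-3 - 3)*X) = -6*((5 - 5)*U - 6*X) = -6*(0*U - 6*X) = -6*(0 - 6*X) = -(-36)*X = 36*X)
b(w(0, 6), 17) - 1*200 = 36*17 - 1*200 = 612 - 200 = 412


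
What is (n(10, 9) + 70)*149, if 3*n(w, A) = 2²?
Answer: 31886/3 ≈ 10629.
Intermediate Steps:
n(w, A) = 4/3 (n(w, A) = (⅓)*2² = (⅓)*4 = 4/3)
(n(10, 9) + 70)*149 = (4/3 + 70)*149 = (214/3)*149 = 31886/3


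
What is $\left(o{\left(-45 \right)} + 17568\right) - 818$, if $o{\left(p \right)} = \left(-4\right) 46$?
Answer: $16566$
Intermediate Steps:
$o{\left(p \right)} = -184$
$\left(o{\left(-45 \right)} + 17568\right) - 818 = \left(-184 + 17568\right) - 818 = 17384 - 818 = 16566$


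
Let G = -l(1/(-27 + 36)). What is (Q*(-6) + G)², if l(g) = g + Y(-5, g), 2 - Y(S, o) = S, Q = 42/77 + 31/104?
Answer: 3926651569/26501904 ≈ 148.16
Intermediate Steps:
Q = 965/1144 (Q = 42*(1/77) + 31*(1/104) = 6/11 + 31/104 = 965/1144 ≈ 0.84353)
Y(S, o) = 2 - S
l(g) = 7 + g (l(g) = g + (2 - 1*(-5)) = g + (2 + 5) = g + 7 = 7 + g)
G = -64/9 (G = -(7 + 1/(-27 + 36)) = -(7 + 1/9) = -(7 + ⅑) = -1*64/9 = -64/9 ≈ -7.1111)
(Q*(-6) + G)² = ((965/1144)*(-6) - 64/9)² = (-2895/572 - 64/9)² = (-62663/5148)² = 3926651569/26501904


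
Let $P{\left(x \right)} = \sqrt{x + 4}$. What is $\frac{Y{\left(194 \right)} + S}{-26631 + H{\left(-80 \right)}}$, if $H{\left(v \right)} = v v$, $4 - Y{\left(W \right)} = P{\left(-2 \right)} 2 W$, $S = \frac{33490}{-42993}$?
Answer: $- \frac{8146}{51164199} + \frac{388 \sqrt{2}}{20231} \approx 0.026963$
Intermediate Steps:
$S = - \frac{1970}{2529}$ ($S = 33490 \left(- \frac{1}{42993}\right) = - \frac{1970}{2529} \approx -0.77896$)
$P{\left(x \right)} = \sqrt{4 + x}$
$Y{\left(W \right)} = 4 - 2 W \sqrt{2}$ ($Y{\left(W \right)} = 4 - \sqrt{4 - 2} \cdot 2 W = 4 - \sqrt{2} \cdot 2 W = 4 - 2 \sqrt{2} W = 4 - 2 W \sqrt{2}$)
$H{\left(v \right)} = v^{2}$
$\frac{Y{\left(194 \right)} + S}{-26631 + H{\left(-80 \right)}} = \frac{\left(4 - 388 \sqrt{2}\right) - \frac{1970}{2529}}{-26631 + \left(-80\right)^{2}} = \frac{\left(4 - 388 \sqrt{2}\right) - \frac{1970}{2529}}{-26631 + 6400} = \frac{\frac{8146}{2529} - 388 \sqrt{2}}{-20231} = \left(\frac{8146}{2529} - 388 \sqrt{2}\right) \left(- \frac{1}{20231}\right) = - \frac{8146}{51164199} + \frac{388 \sqrt{2}}{20231}$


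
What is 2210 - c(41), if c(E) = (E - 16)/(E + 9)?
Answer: 4419/2 ≈ 2209.5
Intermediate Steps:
c(E) = (-16 + E)/(9 + E)
2210 - c(41) = 2210 - (-16 + 41)/(9 + 41) = 2210 - 25/50 = 2210 - 1*½ = 2210 - ½ = 4419/2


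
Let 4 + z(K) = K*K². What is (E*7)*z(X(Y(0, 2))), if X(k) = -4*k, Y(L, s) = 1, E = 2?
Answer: -952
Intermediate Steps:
z(K) = -4 + K³ (z(K) = -4 + K*K² = -4 + K³)
(E*7)*z(X(Y(0, 2))) = (2*7)*(-4 + (-4*1)³) = 14*(-4 + (-4)³) = 14*(-4 - 64) = 14*(-68) = -952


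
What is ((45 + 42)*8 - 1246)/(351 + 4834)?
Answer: -110/1037 ≈ -0.10608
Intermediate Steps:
((45 + 42)*8 - 1246)/(351 + 4834) = (87*8 - 1246)/5185 = (696 - 1246)*(1/5185) = -550*1/5185 = -110/1037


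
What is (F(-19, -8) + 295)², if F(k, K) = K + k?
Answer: 71824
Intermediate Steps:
(F(-19, -8) + 295)² = ((-8 - 19) + 295)² = (-27 + 295)² = 268² = 71824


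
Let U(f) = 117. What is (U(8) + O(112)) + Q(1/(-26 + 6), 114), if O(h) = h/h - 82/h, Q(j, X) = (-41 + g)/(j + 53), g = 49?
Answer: 6963413/59304 ≈ 117.42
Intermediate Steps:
Q(j, X) = 8/(53 + j) (Q(j, X) = (-41 + 49)/(j + 53) = 8/(53 + j))
O(h) = 1 - 82/h
(U(8) + O(112)) + Q(1/(-26 + 6), 114) = (117 + (-82 + 112)/112) + 8/(53 + 1/(-26 + 6)) = (117 + (1/112)*30) + 8/(53 + 1/(-20)) = (117 + 15/56) + 8/(53 - 1/20) = 6567/56 + 8/(1059/20) = 6567/56 + 8*(20/1059) = 6567/56 + 160/1059 = 6963413/59304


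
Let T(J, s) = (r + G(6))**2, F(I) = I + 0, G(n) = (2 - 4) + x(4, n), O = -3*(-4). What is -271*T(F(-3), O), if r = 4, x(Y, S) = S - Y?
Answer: -4336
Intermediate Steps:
O = 12
G(n) = -6 + n (G(n) = (2 - 4) + (n - 1*4) = -2 + (n - 4) = -2 + (-4 + n) = -6 + n)
F(I) = I
T(J, s) = 16 (T(J, s) = (4 + (-6 + 6))**2 = (4 + 0)**2 = 4**2 = 16)
-271*T(F(-3), O) = -271*16 = -4336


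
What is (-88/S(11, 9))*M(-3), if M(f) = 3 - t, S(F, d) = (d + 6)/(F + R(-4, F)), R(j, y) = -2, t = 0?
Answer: -792/5 ≈ -158.40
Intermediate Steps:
S(F, d) = (6 + d)/(-2 + F) (S(F, d) = (d + 6)/(F - 2) = (6 + d)/(-2 + F))
M(f) = 3 (M(f) = 3 - 1*0 = 3 + 0 = 3)
(-88/S(11, 9))*M(-3) = -88*(-2 + 11)/(6 + 9)*3 = -88/(15/9)*3 = -88/((⅑)*15)*3 = -88/5/3*3 = -88*⅗*3 = -264/5*3 = -792/5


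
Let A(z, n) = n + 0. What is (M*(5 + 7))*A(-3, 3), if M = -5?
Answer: -180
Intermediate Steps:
A(z, n) = n
(M*(5 + 7))*A(-3, 3) = -5*(5 + 7)*3 = -5*12*3 = -60*3 = -180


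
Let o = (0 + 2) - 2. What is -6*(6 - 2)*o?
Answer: 0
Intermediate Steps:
o = 0 (o = 2 - 2 = 0)
-6*(6 - 2)*o = -6*(6 - 2)*0 = -24*0 = -6*0 = 0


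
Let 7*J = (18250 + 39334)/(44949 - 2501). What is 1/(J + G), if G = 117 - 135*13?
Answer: -18571/30415699 ≈ -0.00061057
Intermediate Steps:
G = -1638 (G = 117 - 1755 = -1638)
J = 3599/18571 (J = ((18250 + 39334)/(44949 - 2501))/7 = (57584/42448)/7 = (57584*(1/42448))/7 = (⅐)*(3599/2653) = 3599/18571 ≈ 0.19380)
1/(J + G) = 1/(3599/18571 - 1638) = 1/(-30415699/18571) = -18571/30415699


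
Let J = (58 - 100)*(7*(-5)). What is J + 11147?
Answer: 12617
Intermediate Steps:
J = 1470 (J = -42*(-35) = 1470)
J + 11147 = 1470 + 11147 = 12617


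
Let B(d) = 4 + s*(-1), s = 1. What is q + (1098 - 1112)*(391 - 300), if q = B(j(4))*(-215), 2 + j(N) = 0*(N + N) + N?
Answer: -1919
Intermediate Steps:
j(N) = -2 + N (j(N) = -2 + (0*(N + N) + N) = -2 + (0*(2*N) + N) = -2 + (0 + N) = -2 + N)
B(d) = 3 (B(d) = 4 + 1*(-1) = 4 - 1 = 3)
q = -645 (q = 3*(-215) = -645)
q + (1098 - 1112)*(391 - 300) = -645 + (1098 - 1112)*(391 - 300) = -645 - 14*91 = -645 - 1274 = -1919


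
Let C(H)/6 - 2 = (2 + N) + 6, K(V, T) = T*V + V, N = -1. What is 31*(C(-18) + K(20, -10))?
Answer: -3906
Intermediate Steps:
K(V, T) = V + T*V
C(H) = 54 (C(H) = 12 + 6*((2 - 1) + 6) = 12 + 6*(1 + 6) = 12 + 6*7 = 12 + 42 = 54)
31*(C(-18) + K(20, -10)) = 31*(54 + 20*(1 - 10)) = 31*(54 + 20*(-9)) = 31*(54 - 180) = 31*(-126) = -3906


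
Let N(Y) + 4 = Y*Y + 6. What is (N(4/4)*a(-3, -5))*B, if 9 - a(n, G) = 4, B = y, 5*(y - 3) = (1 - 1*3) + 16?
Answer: 87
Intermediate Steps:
y = 29/5 (y = 3 + ((1 - 1*3) + 16)/5 = 3 + ((1 - 3) + 16)/5 = 3 + (-2 + 16)/5 = 3 + (⅕)*14 = 3 + 14/5 = 29/5 ≈ 5.8000)
B = 29/5 ≈ 5.8000
a(n, G) = 5 (a(n, G) = 9 - 1*4 = 9 - 4 = 5)
N(Y) = 2 + Y² (N(Y) = -4 + (Y*Y + 6) = -4 + (Y² + 6) = -4 + (6 + Y²) = 2 + Y²)
(N(4/4)*a(-3, -5))*B = ((2 + (4/4)²)*5)*(29/5) = ((2 + (4*(¼))²)*5)*(29/5) = ((2 + 1²)*5)*(29/5) = ((2 + 1)*5)*(29/5) = (3*5)*(29/5) = 15*(29/5) = 87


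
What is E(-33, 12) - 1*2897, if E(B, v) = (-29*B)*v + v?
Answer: 8599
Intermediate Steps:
E(B, v) = v - 29*B*v (E(B, v) = -29*B*v + v = v - 29*B*v)
E(-33, 12) - 1*2897 = 12*(1 - 29*(-33)) - 1*2897 = 12*(1 + 957) - 2897 = 12*958 - 2897 = 11496 - 2897 = 8599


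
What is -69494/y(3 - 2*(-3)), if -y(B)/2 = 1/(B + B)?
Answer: 625446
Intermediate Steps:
y(B) = -1/B (y(B) = -2/(B + B) = -2*1/(2*B) = -1/B)
-69494/y(3 - 2*(-3)) = -69494/((-1/(3 - 2*(-3)))) = -69494/((-1/(3 + 6))) = -69494/((-1/9)) = -69494/((-1*1/9)) = -69494/(-1/9) = -69494*(-9) = 625446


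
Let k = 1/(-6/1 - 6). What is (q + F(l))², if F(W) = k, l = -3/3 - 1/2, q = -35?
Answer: 177241/144 ≈ 1230.8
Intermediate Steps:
l = -3/2 (l = -3*⅓ - 1*½ = -1 - ½ = -3/2 ≈ -1.5000)
k = -1/12 (k = 1/(-6*1 - 6) = 1/(-6 - 6) = 1/(-12) = -1/12 ≈ -0.083333)
F(W) = -1/12
(q + F(l))² = (-35 - 1/12)² = (-421/12)² = 177241/144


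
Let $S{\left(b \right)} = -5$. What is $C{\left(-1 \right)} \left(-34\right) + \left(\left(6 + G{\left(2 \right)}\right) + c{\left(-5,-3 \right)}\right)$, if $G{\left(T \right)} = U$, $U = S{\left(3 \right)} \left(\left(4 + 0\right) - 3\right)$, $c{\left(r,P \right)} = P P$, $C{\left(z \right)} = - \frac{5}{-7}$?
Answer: $- \frac{100}{7} \approx -14.286$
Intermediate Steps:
$C{\left(z \right)} = \frac{5}{7}$ ($C{\left(z \right)} = \left(-5\right) \left(- \frac{1}{7}\right) = \frac{5}{7}$)
$c{\left(r,P \right)} = P^{2}$
$U = -5$ ($U = - 5 \left(\left(4 + 0\right) - 3\right) = - 5 \left(4 - 3\right) = \left(-5\right) 1 = -5$)
$G{\left(T \right)} = -5$
$C{\left(-1 \right)} \left(-34\right) + \left(\left(6 + G{\left(2 \right)}\right) + c{\left(-5,-3 \right)}\right) = \frac{5}{7} \left(-34\right) + \left(\left(6 - 5\right) + \left(-3\right)^{2}\right) = - \frac{170}{7} + \left(1 + 9\right) = - \frac{170}{7} + 10 = - \frac{100}{7}$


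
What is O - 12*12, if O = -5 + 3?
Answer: -146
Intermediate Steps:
O = -2
O - 12*12 = -2 - 12*12 = -2 - 144 = -146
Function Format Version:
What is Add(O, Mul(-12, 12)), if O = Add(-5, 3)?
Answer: -146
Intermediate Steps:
O = -2
Add(O, Mul(-12, 12)) = Add(-2, Mul(-12, 12)) = Add(-2, -144) = -146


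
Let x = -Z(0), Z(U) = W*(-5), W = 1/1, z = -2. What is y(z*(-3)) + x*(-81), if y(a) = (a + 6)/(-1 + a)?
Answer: -2013/5 ≈ -402.60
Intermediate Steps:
W = 1
Z(U) = -5 (Z(U) = 1*(-5) = -5)
x = 5 (x = -1*(-5) = 5)
y(a) = (6 + a)/(-1 + a)
y(z*(-3)) + x*(-81) = (6 - 2*(-3))/(-1 - 2*(-3)) + 5*(-81) = (6 + 6)/(-1 + 6) - 405 = 12/5 - 405 = -2013/5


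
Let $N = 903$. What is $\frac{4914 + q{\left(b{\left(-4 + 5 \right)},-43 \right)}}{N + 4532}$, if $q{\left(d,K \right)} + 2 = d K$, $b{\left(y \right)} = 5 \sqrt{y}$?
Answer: $\frac{4697}{5435} \approx 0.86421$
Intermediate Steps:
$q{\left(d,K \right)} = -2 + K d$ ($q{\left(d,K \right)} = -2 + d K = -2 + K d$)
$\frac{4914 + q{\left(b{\left(-4 + 5 \right)},-43 \right)}}{N + 4532} = \frac{4914 - \left(2 + 43 \cdot 5 \sqrt{-4 + 5}\right)}{903 + 4532} = \frac{4914 - \left(2 + 43 \cdot 5 \sqrt{1}\right)}{5435} = \left(4914 - \left(2 + 43 \cdot 5 \cdot 1\right)\right) \frac{1}{5435} = \left(4914 - 217\right) \frac{1}{5435} = 4697 \cdot \frac{1}{5435} = \frac{4697}{5435}$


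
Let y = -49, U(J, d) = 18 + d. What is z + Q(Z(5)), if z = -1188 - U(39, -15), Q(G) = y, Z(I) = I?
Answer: -1240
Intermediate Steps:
Q(G) = -49
z = -1191 (z = -1188 - (18 - 15) = -1188 - 1*3 = -1188 - 3 = -1191)
z + Q(Z(5)) = -1191 - 49 = -1240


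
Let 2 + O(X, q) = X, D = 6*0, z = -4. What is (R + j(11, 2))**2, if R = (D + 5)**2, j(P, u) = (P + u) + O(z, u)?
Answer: 1024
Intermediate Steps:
D = 0
O(X, q) = -2 + X
j(P, u) = -6 + P + u (j(P, u) = (P + u) + (-2 - 4) = (P + u) - 6 = -6 + P + u)
R = 25 (R = (0 + 5)**2 = 5**2 = 25)
(R + j(11, 2))**2 = (25 + (-6 + 11 + 2))**2 = (25 + 7)**2 = 32**2 = 1024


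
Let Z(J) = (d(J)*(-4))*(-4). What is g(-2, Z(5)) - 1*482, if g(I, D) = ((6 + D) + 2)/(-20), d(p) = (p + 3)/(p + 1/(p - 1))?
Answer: -10156/21 ≈ -483.62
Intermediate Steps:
d(p) = (3 + p)/(p + 1/(-1 + p))
Z(J) = 16*(-3 + J**2 + 2*J)/(1 + J**2 - J) (Z(J) = (((-3 + J**2 + 2*J)/(1 + J**2 - J))*(-4))*(-4) = -4*(-3 + J**2 + 2*J)/(1 + J**2 - J)*(-4) = 16*(-3 + J**2 + 2*J)/(1 + J**2 - J))
g(I, D) = -2/5 - D/20 (g(I, D) = (8 + D)*(-1/20) = -2/5 - D/20)
g(-2, Z(5)) - 1*482 = (-2/5 - 4*(-3 + 5**2 + 2*5)/(5*(1 + 5**2 - 1*5))) - 1*482 = (-2/5 - 4*(-3 + 25 + 10)/(5*(1 + 25 - 5))) - 482 = (-2/5 - 4*32/(5*21)) - 482 = (-2/5 - 1/20*512/21) - 482 = (-2/5 - 128/105) - 482 = -34/21 - 482 = -10156/21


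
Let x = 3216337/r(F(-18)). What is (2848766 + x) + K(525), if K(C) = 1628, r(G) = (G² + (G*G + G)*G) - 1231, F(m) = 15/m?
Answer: 756714815282/265721 ≈ 2.8478e+6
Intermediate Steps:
r(G) = -1231 + G² + G*(G + G²) (r(G) = (G² + (G² + G)*G) - 1231 = (G² + (G + G²)*G) - 1231 = (G² + G*(G + G²)) - 1231 = -1231 + G² + G*(G + G²))
x = -694728792/265721 (x = 3216337/(-1231 + (15/(-18))³ + 2*(15/(-18))²) = 3216337/(-1231 + (15*(-1/18))³ + 2*(15*(-1/18))²) = 3216337/(-1231 + (-⅚)³ + 2*(-⅚)²) = 3216337/(-1231 - 125/216 + 2*(25/36)) = 3216337/(-1231 - 125/216 + 25/18) = 3216337/(-265721/216) = 3216337*(-216/265721) = -694728792/265721 ≈ -2614.5)
(2848766 + x) + K(525) = (2848766 - 694728792/265721) + 1628 = 756282221494/265721 + 1628 = 756714815282/265721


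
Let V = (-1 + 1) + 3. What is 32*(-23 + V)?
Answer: -640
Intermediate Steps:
V = 3 (V = 0 + 3 = 3)
32*(-23 + V) = 32*(-23 + 3) = 32*(-20) = -640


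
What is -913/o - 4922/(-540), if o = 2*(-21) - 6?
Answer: 60773/2160 ≈ 28.136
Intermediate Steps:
o = -48 (o = -42 - 6 = -48)
-913/o - 4922/(-540) = -913/(-48) - 4922/(-540) = -913*(-1/48) - 4922*(-1/540) = 913/48 + 2461/270 = 60773/2160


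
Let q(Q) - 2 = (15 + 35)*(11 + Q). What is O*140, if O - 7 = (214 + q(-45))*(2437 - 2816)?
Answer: 78742020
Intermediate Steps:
q(Q) = 552 + 50*Q (q(Q) = 2 + (15 + 35)*(11 + Q) = 2 + 50*(11 + Q) = 2 + (550 + 50*Q) = 552 + 50*Q)
O = 562443 (O = 7 + (214 + (552 + 50*(-45)))*(2437 - 2816) = 7 + (214 + (552 - 2250))*(-379) = 7 + (214 - 1698)*(-379) = 7 - 1484*(-379) = 7 + 562436 = 562443)
O*140 = 562443*140 = 78742020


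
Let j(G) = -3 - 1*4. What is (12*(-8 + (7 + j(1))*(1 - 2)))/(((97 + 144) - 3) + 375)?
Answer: -96/613 ≈ -0.15661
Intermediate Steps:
j(G) = -7 (j(G) = -3 - 4 = -7)
(12*(-8 + (7 + j(1))*(1 - 2)))/(((97 + 144) - 3) + 375) = (12*(-8 + (7 - 7)*(1 - 2)))/(((97 + 144) - 3) + 375) = (12*(-8 + 0*(-1)))/((241 - 3) + 375) = (12*(-8 + 0))/(238 + 375) = (12*(-8))/613 = -96*1/613 = -96/613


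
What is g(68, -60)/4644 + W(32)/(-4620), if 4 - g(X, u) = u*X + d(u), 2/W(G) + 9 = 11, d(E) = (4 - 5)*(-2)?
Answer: 1571183/1787940 ≈ 0.87877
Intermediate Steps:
d(E) = 2 (d(E) = -1*(-2) = 2)
W(G) = 1 (W(G) = 2/(-9 + 11) = 2/2 = 2*(½) = 1)
g(X, u) = 2 - X*u (g(X, u) = 4 - (u*X + 2) = 4 - (X*u + 2) = 4 - (2 + X*u) = 4 + (-2 - X*u) = 2 - X*u)
g(68, -60)/4644 + W(32)/(-4620) = (2 - 1*68*(-60))/4644 + 1/(-4620) = (2 + 4080)*(1/4644) + 1*(-1/4620) = 4082*(1/4644) - 1/4620 = 2041/2322 - 1/4620 = 1571183/1787940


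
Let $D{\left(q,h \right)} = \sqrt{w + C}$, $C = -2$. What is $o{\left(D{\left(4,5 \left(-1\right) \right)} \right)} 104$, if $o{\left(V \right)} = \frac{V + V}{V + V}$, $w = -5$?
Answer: $104$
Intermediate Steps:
$D{\left(q,h \right)} = i \sqrt{7}$ ($D{\left(q,h \right)} = \sqrt{-5 - 2} = \sqrt{-7} = i \sqrt{7}$)
$o{\left(V \right)} = 1$ ($o{\left(V \right)} = \frac{2 V}{2 V} = 2 V \frac{1}{2 V} = 1$)
$o{\left(D{\left(4,5 \left(-1\right) \right)} \right)} 104 = 1 \cdot 104 = 104$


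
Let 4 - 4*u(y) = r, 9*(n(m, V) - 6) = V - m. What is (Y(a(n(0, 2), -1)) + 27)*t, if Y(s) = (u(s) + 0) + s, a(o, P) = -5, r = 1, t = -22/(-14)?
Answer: 143/4 ≈ 35.750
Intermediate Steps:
t = 11/7 (t = -22*(-1/14) = 11/7 ≈ 1.5714)
n(m, V) = 6 - m/9 + V/9 (n(m, V) = 6 + (V - m)/9 = 6 + (-m/9 + V/9) = 6 - m/9 + V/9)
u(y) = 3/4 (u(y) = 1 - 1/4*1 = 1 - 1/4 = 3/4)
Y(s) = 3/4 + s (Y(s) = (3/4 + 0) + s = 3/4 + s)
(Y(a(n(0, 2), -1)) + 27)*t = ((3/4 - 5) + 27)*(11/7) = (-17/4 + 27)*(11/7) = (91/4)*(11/7) = 143/4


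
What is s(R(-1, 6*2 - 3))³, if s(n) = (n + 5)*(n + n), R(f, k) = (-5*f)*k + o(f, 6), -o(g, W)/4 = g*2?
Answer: 232381513792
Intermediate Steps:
o(g, W) = -8*g (o(g, W) = -4*g*2 = -8*g)
R(f, k) = -8*f - 5*f*k (R(f, k) = (-5*f)*k - 8*f = -5*f*k - 8*f = -8*f - 5*f*k)
s(n) = 2*n*(5 + n) (s(n) = (5 + n)*(2*n) = 2*n*(5 + n))
s(R(-1, 6*2 - 3))³ = (2*(-(-8 - 5*(6*2 - 3)))*(5 - (-8 - 5*(6*2 - 3))))³ = (2*(-(-8 - 5*(12 - 3)))*(5 - (-8 - 5*(12 - 3))))³ = (2*(-(-8 - 5*9))*(5 - (-8 - 5*9)))³ = (2*(-(-8 - 45))*(5 - (-8 - 45)))³ = (2*(-1*(-53))*(5 - 1*(-53)))³ = (2*53*(5 + 53))³ = (2*53*58)³ = 6148³ = 232381513792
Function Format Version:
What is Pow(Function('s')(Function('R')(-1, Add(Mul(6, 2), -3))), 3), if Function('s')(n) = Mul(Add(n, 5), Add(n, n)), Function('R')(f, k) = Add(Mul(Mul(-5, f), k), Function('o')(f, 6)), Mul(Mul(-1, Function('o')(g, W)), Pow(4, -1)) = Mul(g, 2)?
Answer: 232381513792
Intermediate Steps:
Function('o')(g, W) = Mul(-8, g) (Function('o')(g, W) = Mul(-4, Mul(g, 2)) = Mul(-4, Mul(2, g)) = Mul(-8, g))
Function('R')(f, k) = Add(Mul(-8, f), Mul(-5, f, k)) (Function('R')(f, k) = Add(Mul(Mul(-5, f), k), Mul(-8, f)) = Add(Mul(-5, f, k), Mul(-8, f)) = Add(Mul(-8, f), Mul(-5, f, k)))
Function('s')(n) = Mul(2, n, Add(5, n)) (Function('s')(n) = Mul(Add(5, n), Mul(2, n)) = Mul(2, n, Add(5, n)))
Pow(Function('s')(Function('R')(-1, Add(Mul(6, 2), -3))), 3) = Pow(Mul(2, Mul(-1, Add(-8, Mul(-5, Add(Mul(6, 2), -3)))), Add(5, Mul(-1, Add(-8, Mul(-5, Add(Mul(6, 2), -3)))))), 3) = Pow(Mul(2, Mul(-1, Add(-8, Mul(-5, Add(12, -3)))), Add(5, Mul(-1, Add(-8, Mul(-5, Add(12, -3)))))), 3) = Pow(Mul(2, Mul(-1, Add(-8, Mul(-5, 9))), Add(5, Mul(-1, Add(-8, Mul(-5, 9))))), 3) = Pow(Mul(2, Mul(-1, Add(-8, -45)), Add(5, Mul(-1, Add(-8, -45)))), 3) = Pow(Mul(2, Mul(-1, -53), Add(5, Mul(-1, -53))), 3) = Pow(Mul(2, 53, Add(5, 53)), 3) = Pow(Mul(2, 53, 58), 3) = Pow(6148, 3) = 232381513792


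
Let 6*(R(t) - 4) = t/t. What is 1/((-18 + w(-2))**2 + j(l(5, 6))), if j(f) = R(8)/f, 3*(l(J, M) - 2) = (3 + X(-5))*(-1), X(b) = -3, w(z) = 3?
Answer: 12/2725 ≈ 0.0044037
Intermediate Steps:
R(t) = 25/6 (R(t) = 4 + (t/t)/6 = 4 + (1/6)*1 = 4 + 1/6 = 25/6)
l(J, M) = 2 (l(J, M) = 2 + ((3 - 3)*(-1))/3 = 2 + (0*(-1))/3 = 2 + (1/3)*0 = 2 + 0 = 2)
j(f) = 25/(6*f)
1/((-18 + w(-2))**2 + j(l(5, 6))) = 1/((-18 + 3)**2 + (25/6)/2) = 1/((-15)**2 + (25/6)*(1/2)) = 1/(225 + 25/12) = 1/(2725/12) = 12/2725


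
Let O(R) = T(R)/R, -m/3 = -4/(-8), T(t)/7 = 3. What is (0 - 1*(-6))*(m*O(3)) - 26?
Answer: -89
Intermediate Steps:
T(t) = 21 (T(t) = 7*3 = 21)
m = -3/2 (m = -(-12)/(-8) = -(-12)*(-1)/8 = -3*1/2 = -3/2 ≈ -1.5000)
O(R) = 21/R
(0 - 1*(-6))*(m*O(3)) - 26 = (0 - 1*(-6))*(-63/(2*3)) - 26 = (0 + 6)*(-63/(2*3)) - 26 = 6*(-3/2*7) - 26 = 6*(-21/2) - 26 = -63 - 26 = -89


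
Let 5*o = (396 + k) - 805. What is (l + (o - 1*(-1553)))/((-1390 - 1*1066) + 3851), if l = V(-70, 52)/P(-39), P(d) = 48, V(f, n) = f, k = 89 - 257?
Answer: 172337/167400 ≈ 1.0295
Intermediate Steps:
k = -168
o = -577/5 (o = ((396 - 168) - 805)/5 = (228 - 805)/5 = (1/5)*(-577) = -577/5 ≈ -115.40)
l = -35/24 (l = -70/48 = -70*1/48 = -35/24 ≈ -1.4583)
(l + (o - 1*(-1553)))/((-1390 - 1*1066) + 3851) = (-35/24 + (-577/5 - 1*(-1553)))/((-1390 - 1*1066) + 3851) = (-35/24 + (-577/5 + 1553))/((-1390 - 1066) + 3851) = (-35/24 + 7188/5)/(-2456 + 3851) = (172337/120)/1395 = (172337/120)*(1/1395) = 172337/167400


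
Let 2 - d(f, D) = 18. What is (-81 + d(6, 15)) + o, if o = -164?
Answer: -261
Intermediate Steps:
d(f, D) = -16 (d(f, D) = 2 - 1*18 = 2 - 18 = -16)
(-81 + d(6, 15)) + o = (-81 - 16) - 164 = -97 - 164 = -261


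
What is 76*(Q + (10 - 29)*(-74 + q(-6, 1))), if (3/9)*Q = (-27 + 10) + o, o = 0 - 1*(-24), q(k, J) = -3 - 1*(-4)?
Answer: 107008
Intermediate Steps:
q(k, J) = 1 (q(k, J) = -3 + 4 = 1)
o = 24 (o = 0 + 24 = 24)
Q = 21 (Q = 3*((-27 + 10) + 24) = 3*(-17 + 24) = 3*7 = 21)
76*(Q + (10 - 29)*(-74 + q(-6, 1))) = 76*(21 + (10 - 29)*(-74 + 1)) = 76*(21 - 19*(-73)) = 76*(21 + 1387) = 76*1408 = 107008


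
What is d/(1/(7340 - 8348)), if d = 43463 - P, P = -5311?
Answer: -49164192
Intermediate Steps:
d = 48774 (d = 43463 - 1*(-5311) = 43463 + 5311 = 48774)
d/(1/(7340 - 8348)) = 48774/(1/(7340 - 8348)) = 48774/(1/(-1008)) = 48774/(-1/1008) = 48774*(-1008) = -49164192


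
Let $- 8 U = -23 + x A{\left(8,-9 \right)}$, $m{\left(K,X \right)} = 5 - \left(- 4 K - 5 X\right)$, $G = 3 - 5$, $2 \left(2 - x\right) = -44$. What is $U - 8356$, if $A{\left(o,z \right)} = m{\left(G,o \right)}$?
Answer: $- \frac{67713}{8} \approx -8464.1$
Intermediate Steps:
$x = 24$ ($x = 2 - -22 = 2 + 22 = 24$)
$G = -2$ ($G = 3 - 5 = -2$)
$m{\left(K,X \right)} = 5 + 4 K + 5 X$ ($m{\left(K,X \right)} = 5 - \left(- 5 X - 4 K\right) = 5 + \left(4 K + 5 X\right) = 5 + 4 K + 5 X$)
$A{\left(o,z \right)} = -3 + 5 o$ ($A{\left(o,z \right)} = 5 + 4 \left(-2\right) + 5 o = 5 - 8 + 5 o = -3 + 5 o$)
$U = - \frac{865}{8}$ ($U = - \frac{-23 + 24 \left(-3 + 5 \cdot 8\right)}{8} = - \frac{-23 + 24 \left(-3 + 40\right)}{8} = - \frac{-23 + 24 \cdot 37}{8} = - \frac{-23 + 888}{8} = \left(- \frac{1}{8}\right) 865 = - \frac{865}{8} \approx -108.13$)
$U - 8356 = - \frac{865}{8} - 8356 = - \frac{67713}{8}$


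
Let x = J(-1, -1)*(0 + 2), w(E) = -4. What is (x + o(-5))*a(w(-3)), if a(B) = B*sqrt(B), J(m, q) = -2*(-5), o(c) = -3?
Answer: -136*I ≈ -136.0*I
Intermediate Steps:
J(m, q) = 10
a(B) = B**(3/2)
x = 20 (x = 10*(0 + 2) = 10*2 = 20)
(x + o(-5))*a(w(-3)) = (20 - 3)*(-4)**(3/2) = 17*(-8*I) = -136*I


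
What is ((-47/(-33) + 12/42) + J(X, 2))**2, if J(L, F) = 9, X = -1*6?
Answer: 6120676/53361 ≈ 114.70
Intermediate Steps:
X = -6
((-47/(-33) + 12/42) + J(X, 2))**2 = ((-47/(-33) + 12/42) + 9)**2 = ((-47*(-1/33) + 12*(1/42)) + 9)**2 = ((47/33 + 2/7) + 9)**2 = (395/231 + 9)**2 = (2474/231)**2 = 6120676/53361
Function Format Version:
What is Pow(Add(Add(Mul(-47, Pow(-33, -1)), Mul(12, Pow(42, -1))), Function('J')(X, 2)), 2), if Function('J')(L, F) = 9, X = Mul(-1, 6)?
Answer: Rational(6120676, 53361) ≈ 114.70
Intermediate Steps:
X = -6
Pow(Add(Add(Mul(-47, Pow(-33, -1)), Mul(12, Pow(42, -1))), Function('J')(X, 2)), 2) = Pow(Add(Add(Mul(-47, Pow(-33, -1)), Mul(12, Pow(42, -1))), 9), 2) = Pow(Add(Add(Mul(-47, Rational(-1, 33)), Mul(12, Rational(1, 42))), 9), 2) = Pow(Add(Add(Rational(47, 33), Rational(2, 7)), 9), 2) = Pow(Add(Rational(395, 231), 9), 2) = Pow(Rational(2474, 231), 2) = Rational(6120676, 53361)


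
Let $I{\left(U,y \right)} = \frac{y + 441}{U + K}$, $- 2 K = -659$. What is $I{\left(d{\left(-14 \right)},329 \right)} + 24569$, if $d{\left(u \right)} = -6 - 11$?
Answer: $\frac{3071433}{125} \approx 24571.0$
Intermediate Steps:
$K = \frac{659}{2}$ ($K = \left(- \frac{1}{2}\right) \left(-659\right) = \frac{659}{2} \approx 329.5$)
$d{\left(u \right)} = -17$ ($d{\left(u \right)} = -6 - 11 = -17$)
$I{\left(U,y \right)} = \frac{441 + y}{\frac{659}{2} + U}$ ($I{\left(U,y \right)} = \frac{y + 441}{U + \frac{659}{2}} = \frac{441 + y}{\frac{659}{2} + U}$)
$I{\left(d{\left(-14 \right)},329 \right)} + 24569 = \frac{2 \left(441 + 329\right)}{659 + 2 \left(-17\right)} + 24569 = 2 \frac{1}{659 - 34} \cdot 770 + 24569 = 2 \cdot \frac{1}{625} \cdot 770 + 24569 = \frac{308}{125} + 24569 = \frac{3071433}{125}$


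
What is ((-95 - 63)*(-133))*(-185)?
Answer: -3887590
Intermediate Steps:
((-95 - 63)*(-133))*(-185) = -158*(-133)*(-185) = 21014*(-185) = -3887590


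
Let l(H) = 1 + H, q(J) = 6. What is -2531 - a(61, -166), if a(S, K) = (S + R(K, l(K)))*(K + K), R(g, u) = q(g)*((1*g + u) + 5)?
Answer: -631671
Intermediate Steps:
R(g, u) = 30 + 6*g + 6*u (R(g, u) = 6*((1*g + u) + 5) = 6*((g + u) + 5) = 6*(5 + g + u) = 30 + 6*g + 6*u)
a(S, K) = 2*K*(36 + S + 12*K) (a(S, K) = (S + (30 + 6*K + 6*(1 + K)))*(K + K) = (S + (30 + 6*K + (6 + 6*K)))*(2*K) = (S + (36 + 12*K))*(2*K) = (36 + S + 12*K)*(2*K) = 2*K*(36 + S + 12*K))
-2531 - a(61, -166) = -2531 - 2*(-166)*(36 + 61 + 12*(-166)) = -2531 - 2*(-166)*(36 + 61 - 1992) = -2531 - 2*(-166)*(-1895) = -2531 - 1*629140 = -2531 - 629140 = -631671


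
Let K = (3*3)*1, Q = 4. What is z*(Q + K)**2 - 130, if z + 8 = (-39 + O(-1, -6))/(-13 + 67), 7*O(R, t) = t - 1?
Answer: -43394/27 ≈ -1607.2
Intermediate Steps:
O(R, t) = -1/7 + t/7 (O(R, t) = (t - 1)/7 = (-1 + t)/7 = -1/7 + t/7)
K = 9 (K = 9*1 = 9)
z = -236/27 (z = -8 + (-39 + (-1/7 + (1/7)*(-6)))/(-13 + 67) = -8 + (-39 + (-1/7 - 6/7))/54 = -8 + (-39 - 1)*(1/54) = -8 - 40*1/54 = -8 - 20/27 = -236/27 ≈ -8.7407)
z*(Q + K)**2 - 130 = -236*(4 + 9)**2/27 - 130 = -236/27*13**2 - 130 = -236/27*169 - 130 = -39884/27 - 130 = -43394/27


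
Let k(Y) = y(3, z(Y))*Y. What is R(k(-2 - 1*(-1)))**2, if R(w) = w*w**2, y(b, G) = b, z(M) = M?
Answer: 729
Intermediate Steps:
k(Y) = 3*Y
R(w) = w**3
R(k(-2 - 1*(-1)))**2 = ((3*(-2 - 1*(-1)))**3)**2 = ((3*(-2 + 1))**3)**2 = ((3*(-1))**3)**2 = ((-3)**3)**2 = (-27)**2 = 729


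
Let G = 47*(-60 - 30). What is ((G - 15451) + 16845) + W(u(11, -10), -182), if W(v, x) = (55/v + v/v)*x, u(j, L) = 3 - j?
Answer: -7067/4 ≈ -1766.8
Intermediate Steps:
G = -4230 (G = 47*(-90) = -4230)
W(v, x) = x*(1 + 55/v) (W(v, x) = (55/v + 1)*x = (1 + 55/v)*x = x*(1 + 55/v))
((G - 15451) + 16845) + W(u(11, -10), -182) = ((-4230 - 15451) + 16845) - 182*(55 + (3 - 1*11))/(3 - 1*11) = (-19681 + 16845) - 182*(55 + (3 - 11))/(3 - 11) = -2836 - 182*(55 - 8)/(-8) = -2836 - 182*(-⅛)*47 = -2836 + 4277/4 = -7067/4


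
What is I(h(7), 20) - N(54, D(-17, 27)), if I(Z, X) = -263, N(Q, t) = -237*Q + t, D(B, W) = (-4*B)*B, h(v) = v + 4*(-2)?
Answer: 13691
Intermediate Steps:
h(v) = -8 + v (h(v) = v - 8 = -8 + v)
D(B, W) = -4*B**2
N(Q, t) = t - 237*Q
I(h(7), 20) - N(54, D(-17, 27)) = -263 - (-4*(-17)**2 - 237*54) = -263 - (-4*289 - 12798) = -263 - (-1156 - 12798) = -263 - 1*(-13954) = -263 + 13954 = 13691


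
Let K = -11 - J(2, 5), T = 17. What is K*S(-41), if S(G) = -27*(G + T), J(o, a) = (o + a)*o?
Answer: -16200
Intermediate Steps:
J(o, a) = o*(a + o) (J(o, a) = (a + o)*o = o*(a + o))
S(G) = -459 - 27*G (S(G) = -27*(G + 17) = -27*(17 + G) = -459 - 27*G)
K = -25 (K = -11 - 2*(5 + 2) = -11 - 2*7 = -11 - 1*14 = -11 - 14 = -25)
K*S(-41) = -25*(-459 - 27*(-41)) = -25*(-459 + 1107) = -25*648 = -16200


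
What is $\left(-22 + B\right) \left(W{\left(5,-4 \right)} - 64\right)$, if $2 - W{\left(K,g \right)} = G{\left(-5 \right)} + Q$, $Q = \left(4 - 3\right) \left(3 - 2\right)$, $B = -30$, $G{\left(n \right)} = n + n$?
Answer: $2756$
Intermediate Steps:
$G{\left(n \right)} = 2 n$
$Q = 1$ ($Q = 1 \cdot 1 = 1$)
$W{\left(K,g \right)} = 11$ ($W{\left(K,g \right)} = 2 - \left(2 \left(-5\right) + 1\right) = 2 - \left(-10 + 1\right) = 2 - -9 = 2 + 9 = 11$)
$\left(-22 + B\right) \left(W{\left(5,-4 \right)} - 64\right) = \left(-22 - 30\right) \left(11 - 64\right) = \left(-52\right) \left(-53\right) = 2756$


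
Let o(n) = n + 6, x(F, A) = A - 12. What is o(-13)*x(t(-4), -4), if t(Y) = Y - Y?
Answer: 112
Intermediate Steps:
t(Y) = 0
x(F, A) = -12 + A
o(n) = 6 + n
o(-13)*x(t(-4), -4) = (6 - 13)*(-12 - 4) = -7*(-16) = 112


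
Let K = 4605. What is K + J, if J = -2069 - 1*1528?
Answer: 1008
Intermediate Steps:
J = -3597 (J = -2069 - 1528 = -3597)
K + J = 4605 - 3597 = 1008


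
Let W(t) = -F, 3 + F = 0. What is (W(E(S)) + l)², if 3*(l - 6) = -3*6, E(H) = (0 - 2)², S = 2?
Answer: 9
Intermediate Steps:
F = -3 (F = -3 + 0 = -3)
E(H) = 4 (E(H) = (-2)² = 4)
W(t) = 3 (W(t) = -1*(-3) = 3)
l = 0 (l = 6 + (-3*6)/3 = 6 + (⅓)*(-18) = 6 - 6 = 0)
(W(E(S)) + l)² = (3 + 0)² = 3² = 9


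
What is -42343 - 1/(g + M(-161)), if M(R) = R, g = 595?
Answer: -18376863/434 ≈ -42343.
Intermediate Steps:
-42343 - 1/(g + M(-161)) = -42343 - 1/(595 - 161) = -42343 - 1/434 = -18376863/434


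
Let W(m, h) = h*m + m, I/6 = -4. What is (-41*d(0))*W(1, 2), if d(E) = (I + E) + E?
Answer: 2952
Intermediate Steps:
I = -24 (I = 6*(-4) = -24)
W(m, h) = m + h*m
d(E) = -24 + 2*E (d(E) = (-24 + E) + E = -24 + 2*E)
(-41*d(0))*W(1, 2) = (-41*(-24 + 2*0))*(1*(1 + 2)) = (-41*(-24 + 0))*(1*3) = -41*(-24)*3 = 984*3 = 2952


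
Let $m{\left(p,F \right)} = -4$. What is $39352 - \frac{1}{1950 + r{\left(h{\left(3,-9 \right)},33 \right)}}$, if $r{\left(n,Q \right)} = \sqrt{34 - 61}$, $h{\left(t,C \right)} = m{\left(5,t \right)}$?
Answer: $\frac{49879013518}{1267509} + \frac{i \sqrt{3}}{1267509} \approx 39352.0 + 1.3665 \cdot 10^{-6} i$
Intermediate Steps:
$h{\left(t,C \right)} = -4$
$r{\left(n,Q \right)} = 3 i \sqrt{3}$ ($r{\left(n,Q \right)} = \sqrt{-27} = 3 i \sqrt{3}$)
$39352 - \frac{1}{1950 + r{\left(h{\left(3,-9 \right)},33 \right)}} = 39352 - \frac{1}{1950 + 3 i \sqrt{3}}$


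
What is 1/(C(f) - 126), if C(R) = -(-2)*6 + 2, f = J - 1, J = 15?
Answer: -1/112 ≈ -0.0089286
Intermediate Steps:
f = 14 (f = 15 - 1 = 14)
C(R) = 14 (C(R) = -2*(-6) + 2 = 12 + 2 = 14)
1/(C(f) - 126) = 1/(14 - 126) = 1/(-112) = -1/112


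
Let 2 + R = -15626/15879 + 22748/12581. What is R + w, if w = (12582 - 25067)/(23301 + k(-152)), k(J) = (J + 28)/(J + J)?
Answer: -605583370082224/353780641974993 ≈ -1.7117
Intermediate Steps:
k(J) = (28 + J)/(2*J) (k(J) = (28 + J)/((2*J)) = (28 + J)*(1/(2*J)) = (28 + J)/(2*J))
w = -948860/1770907 (w = (12582 - 25067)/(23301 + (½)*(28 - 152)/(-152)) = -12485/(23301 + (½)*(-1/152)*(-124)) = -12485/(23301 + 31/76) = -12485/1770907/76 = -12485*76/1770907 = -948860/1770907 ≈ -0.53580)
R = -234922612/199773699 (R = -2 + (-15626/15879 + 22748/12581) = -2 + 164624786/199773699 = -234922612/199773699 ≈ -1.1759)
R + w = -234922612/199773699 - 948860/1770907 = -605583370082224/353780641974993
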